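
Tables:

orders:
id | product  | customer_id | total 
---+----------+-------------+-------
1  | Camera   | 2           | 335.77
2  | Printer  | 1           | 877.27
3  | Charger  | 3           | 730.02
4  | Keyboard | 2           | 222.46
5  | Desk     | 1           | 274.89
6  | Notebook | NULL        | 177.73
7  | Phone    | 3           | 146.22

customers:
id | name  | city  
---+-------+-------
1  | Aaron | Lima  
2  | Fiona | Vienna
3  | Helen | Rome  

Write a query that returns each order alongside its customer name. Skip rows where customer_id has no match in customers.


INNER JOIN keeps only orders rows whose customer_id matches an id in customers. Walk through each order:
  - order 1 (Camera): customer_id=2 -> matches Fiona
  - order 2 (Printer): customer_id=1 -> matches Aaron
  - order 3 (Charger): customer_id=3 -> matches Helen
  - order 4 (Keyboard): customer_id=2 -> matches Fiona
  - order 5 (Desk): customer_id=1 -> matches Aaron
  - order 6 (Notebook): customer_id=NULL, no match -> dropped
  - order 7 (Phone): customer_id=3 -> matches Helen
So 1 of 7 rows is dropped.

SQL:
SELECT a.product, b.name AS customer
FROM orders a
INNER JOIN customers b ON a.customer_id = b.id

Result:
product  | customer
---------+---------
Camera   | Fiona   
Printer  | Aaron   
Charger  | Helen   
Keyboard | Fiona   
Desk     | Aaron   
Phone    | Helen   


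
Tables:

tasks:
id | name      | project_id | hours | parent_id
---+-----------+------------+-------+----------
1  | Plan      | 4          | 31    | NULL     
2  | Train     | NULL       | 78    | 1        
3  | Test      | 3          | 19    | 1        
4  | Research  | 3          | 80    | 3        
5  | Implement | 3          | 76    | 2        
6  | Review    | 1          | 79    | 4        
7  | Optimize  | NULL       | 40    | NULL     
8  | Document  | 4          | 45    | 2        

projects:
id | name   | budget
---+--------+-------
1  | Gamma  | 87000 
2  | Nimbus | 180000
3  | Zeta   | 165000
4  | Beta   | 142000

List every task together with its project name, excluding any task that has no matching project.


INNER JOIN keeps only tasks rows whose project_id matches an id in projects. Walk through each task:
  - task 1 (Plan): project_id=4 -> matches Beta
  - task 2 (Train): project_id=NULL, no match -> dropped
  - task 3 (Test): project_id=3 -> matches Zeta
  - task 4 (Research): project_id=3 -> matches Zeta
  - task 5 (Implement): project_id=3 -> matches Zeta
  - task 6 (Review): project_id=1 -> matches Gamma
  - task 7 (Optimize): project_id=NULL, no match -> dropped
  - task 8 (Document): project_id=4 -> matches Beta
So 2 of 8 rows are dropped.

SQL:
SELECT a.name, b.name AS project
FROM tasks a
INNER JOIN projects b ON a.project_id = b.id

Result:
name      | project
----------+--------
Plan      | Beta   
Test      | Zeta   
Research  | Zeta   
Implement | Zeta   
Review    | Gamma  
Document  | Beta   


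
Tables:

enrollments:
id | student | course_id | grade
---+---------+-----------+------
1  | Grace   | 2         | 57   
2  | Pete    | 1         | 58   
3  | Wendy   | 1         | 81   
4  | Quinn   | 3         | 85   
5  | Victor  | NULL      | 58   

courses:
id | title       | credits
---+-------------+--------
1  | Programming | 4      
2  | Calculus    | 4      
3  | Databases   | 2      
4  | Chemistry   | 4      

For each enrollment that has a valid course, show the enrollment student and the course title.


INNER JOIN keeps only enrollments rows whose course_id matches an id in courses. Walk through each enrollment:
  - enrollment 1 (Grace): course_id=2 -> matches Calculus
  - enrollment 2 (Pete): course_id=1 -> matches Programming
  - enrollment 3 (Wendy): course_id=1 -> matches Programming
  - enrollment 4 (Quinn): course_id=3 -> matches Databases
  - enrollment 5 (Victor): course_id=NULL, no match -> dropped
So 1 of 5 rows is dropped.

SQL:
SELECT a.student, b.title AS course
FROM enrollments a
INNER JOIN courses b ON a.course_id = b.id

Result:
student | course     
--------+------------
Grace   | Calculus   
Pete    | Programming
Wendy   | Programming
Quinn   | Databases  


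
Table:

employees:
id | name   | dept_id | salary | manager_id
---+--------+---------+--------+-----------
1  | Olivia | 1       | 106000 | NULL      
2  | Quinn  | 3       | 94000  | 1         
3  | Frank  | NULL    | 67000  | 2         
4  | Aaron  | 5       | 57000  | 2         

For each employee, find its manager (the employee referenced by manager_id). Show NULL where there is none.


This is a self-join: employees is joined to a second copy of itself, matching each row's manager_id to another row's id. Use LEFT JOIN so rows with manager_id=NULL are kept.
  - employee 1 (Olivia): manager_id=NULL -> NULL
  - employee 2 (Quinn): manager_id=1 -> Olivia
  - employee 3 (Frank): manager_id=2 -> Quinn
  - employee 4 (Aaron): manager_id=2 -> Quinn

SQL:
SELECT a.name AS item, b.name AS manager
FROM employees a
LEFT JOIN employees b ON a.manager_id = b.id

Result:
item   | manager
-------+--------
Olivia | NULL   
Quinn  | Olivia 
Frank  | Quinn  
Aaron  | Quinn  


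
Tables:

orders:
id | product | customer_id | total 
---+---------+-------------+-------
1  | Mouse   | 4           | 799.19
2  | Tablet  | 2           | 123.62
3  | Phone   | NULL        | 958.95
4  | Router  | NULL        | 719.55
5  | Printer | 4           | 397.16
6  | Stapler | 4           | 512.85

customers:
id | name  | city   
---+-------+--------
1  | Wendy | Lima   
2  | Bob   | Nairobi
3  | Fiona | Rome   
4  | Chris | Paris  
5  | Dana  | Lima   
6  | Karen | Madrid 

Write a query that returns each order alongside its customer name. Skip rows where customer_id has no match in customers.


INNER JOIN keeps only orders rows whose customer_id matches an id in customers. Walk through each order:
  - order 1 (Mouse): customer_id=4 -> matches Chris
  - order 2 (Tablet): customer_id=2 -> matches Bob
  - order 3 (Phone): customer_id=NULL, no match -> dropped
  - order 4 (Router): customer_id=NULL, no match -> dropped
  - order 5 (Printer): customer_id=4 -> matches Chris
  - order 6 (Stapler): customer_id=4 -> matches Chris
So 2 of 6 rows are dropped.

SQL:
SELECT a.product, b.name AS customer
FROM orders a
INNER JOIN customers b ON a.customer_id = b.id

Result:
product | customer
--------+---------
Mouse   | Chris   
Tablet  | Bob     
Printer | Chris   
Stapler | Chris   


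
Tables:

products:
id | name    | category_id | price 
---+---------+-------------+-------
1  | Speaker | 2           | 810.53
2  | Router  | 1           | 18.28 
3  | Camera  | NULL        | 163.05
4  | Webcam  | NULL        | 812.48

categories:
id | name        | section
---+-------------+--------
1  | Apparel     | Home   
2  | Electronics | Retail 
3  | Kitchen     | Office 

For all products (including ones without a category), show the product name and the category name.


LEFT JOIN keeps every row from products (the left table); where category_id has no match in categories, the category columns become NULL. Walk through each product:
  - product 1 (Speaker): category_id=2 -> matches Electronics
  - product 2 (Router): category_id=1 -> matches Apparel
  - product 3 (Camera): category_id=NULL, no match -> kept with NULL
  - product 4 (Webcam): category_id=NULL, no match -> kept with NULL
All 4 rows appear; 2 have NULL category.

SQL:
SELECT a.name, b.name AS category
FROM products a
LEFT JOIN categories b ON a.category_id = b.id

Result:
name    | category   
--------+------------
Speaker | Electronics
Router  | Apparel    
Camera  | NULL       
Webcam  | NULL       


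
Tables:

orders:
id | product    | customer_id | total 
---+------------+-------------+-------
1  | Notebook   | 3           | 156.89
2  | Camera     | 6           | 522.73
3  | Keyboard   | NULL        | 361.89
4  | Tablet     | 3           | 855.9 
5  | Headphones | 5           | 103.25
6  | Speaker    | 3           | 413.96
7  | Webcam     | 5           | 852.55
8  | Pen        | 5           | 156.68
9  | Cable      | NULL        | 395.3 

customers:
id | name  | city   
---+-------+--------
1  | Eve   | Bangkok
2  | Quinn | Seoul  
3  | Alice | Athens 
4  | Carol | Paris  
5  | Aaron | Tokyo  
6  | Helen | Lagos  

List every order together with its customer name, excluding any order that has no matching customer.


INNER JOIN keeps only orders rows whose customer_id matches an id in customers. Walk through each order:
  - order 1 (Notebook): customer_id=3 -> matches Alice
  - order 2 (Camera): customer_id=6 -> matches Helen
  - order 3 (Keyboard): customer_id=NULL, no match -> dropped
  - order 4 (Tablet): customer_id=3 -> matches Alice
  - order 5 (Headphones): customer_id=5 -> matches Aaron
  - order 6 (Speaker): customer_id=3 -> matches Alice
  - order 7 (Webcam): customer_id=5 -> matches Aaron
  - order 8 (Pen): customer_id=5 -> matches Aaron
  - order 9 (Cable): customer_id=NULL, no match -> dropped
So 2 of 9 rows are dropped.

SQL:
SELECT a.product, b.name AS customer
FROM orders a
INNER JOIN customers b ON a.customer_id = b.id

Result:
product    | customer
-----------+---------
Notebook   | Alice   
Camera     | Helen   
Tablet     | Alice   
Headphones | Aaron   
Speaker    | Alice   
Webcam     | Aaron   
Pen        | Aaron   


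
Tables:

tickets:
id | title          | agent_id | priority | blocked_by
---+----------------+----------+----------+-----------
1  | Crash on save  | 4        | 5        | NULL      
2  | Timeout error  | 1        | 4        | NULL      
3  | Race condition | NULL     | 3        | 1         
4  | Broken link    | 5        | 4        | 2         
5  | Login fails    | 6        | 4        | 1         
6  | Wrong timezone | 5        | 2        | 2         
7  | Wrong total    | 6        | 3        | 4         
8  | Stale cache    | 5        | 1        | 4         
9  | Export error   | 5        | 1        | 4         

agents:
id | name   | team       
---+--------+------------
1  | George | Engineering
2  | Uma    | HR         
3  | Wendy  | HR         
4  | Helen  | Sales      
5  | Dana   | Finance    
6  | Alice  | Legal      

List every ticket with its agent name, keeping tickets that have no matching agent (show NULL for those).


LEFT JOIN keeps every row from tickets (the left table); where agent_id has no match in agents, the agent columns become NULL. Walk through each ticket:
  - ticket 1 (Crash on save): agent_id=4 -> matches Helen
  - ticket 2 (Timeout error): agent_id=1 -> matches George
  - ticket 3 (Race condition): agent_id=NULL, no match -> kept with NULL
  - ticket 4 (Broken link): agent_id=5 -> matches Dana
  - ticket 5 (Login fails): agent_id=6 -> matches Alice
  - ticket 6 (Wrong timezone): agent_id=5 -> matches Dana
  - ticket 7 (Wrong total): agent_id=6 -> matches Alice
  - ticket 8 (Stale cache): agent_id=5 -> matches Dana
  - ticket 9 (Export error): agent_id=5 -> matches Dana
All 9 rows appear; 1 has NULL agent.

SQL:
SELECT a.title, b.name AS agent
FROM tickets a
LEFT JOIN agents b ON a.agent_id = b.id

Result:
title          | agent 
---------------+-------
Crash on save  | Helen 
Timeout error  | George
Race condition | NULL  
Broken link    | Dana  
Login fails    | Alice 
Wrong timezone | Dana  
Wrong total    | Alice 
Stale cache    | Dana  
Export error   | Dana  


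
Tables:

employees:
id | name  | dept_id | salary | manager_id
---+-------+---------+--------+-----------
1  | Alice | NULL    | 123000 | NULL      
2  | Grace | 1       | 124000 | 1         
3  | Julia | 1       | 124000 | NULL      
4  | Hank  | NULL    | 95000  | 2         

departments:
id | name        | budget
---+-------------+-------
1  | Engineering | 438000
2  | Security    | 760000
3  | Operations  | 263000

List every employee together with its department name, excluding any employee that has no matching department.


INNER JOIN keeps only employees rows whose dept_id matches an id in departments. Walk through each employee:
  - employee 1 (Alice): dept_id=NULL, no match -> dropped
  - employee 2 (Grace): dept_id=1 -> matches Engineering
  - employee 3 (Julia): dept_id=1 -> matches Engineering
  - employee 4 (Hank): dept_id=NULL, no match -> dropped
So 2 of 4 rows are dropped.

SQL:
SELECT a.name, b.name AS department
FROM employees a
INNER JOIN departments b ON a.dept_id = b.id

Result:
name  | department 
------+------------
Grace | Engineering
Julia | Engineering


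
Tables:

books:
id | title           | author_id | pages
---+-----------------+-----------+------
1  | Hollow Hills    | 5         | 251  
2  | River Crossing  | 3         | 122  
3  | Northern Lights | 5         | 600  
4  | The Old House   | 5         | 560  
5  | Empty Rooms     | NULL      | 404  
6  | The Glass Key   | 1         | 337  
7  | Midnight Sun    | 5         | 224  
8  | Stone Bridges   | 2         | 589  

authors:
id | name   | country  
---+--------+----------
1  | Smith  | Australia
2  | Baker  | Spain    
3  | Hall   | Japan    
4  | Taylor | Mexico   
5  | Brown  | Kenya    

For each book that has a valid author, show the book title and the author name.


INNER JOIN keeps only books rows whose author_id matches an id in authors. Walk through each book:
  - book 1 (Hollow Hills): author_id=5 -> matches Brown
  - book 2 (River Crossing): author_id=3 -> matches Hall
  - book 3 (Northern Lights): author_id=5 -> matches Brown
  - book 4 (The Old House): author_id=5 -> matches Brown
  - book 5 (Empty Rooms): author_id=NULL, no match -> dropped
  - book 6 (The Glass Key): author_id=1 -> matches Smith
  - book 7 (Midnight Sun): author_id=5 -> matches Brown
  - book 8 (Stone Bridges): author_id=2 -> matches Baker
So 1 of 8 rows is dropped.

SQL:
SELECT a.title, b.name AS author
FROM books a
INNER JOIN authors b ON a.author_id = b.id

Result:
title           | author
----------------+-------
Hollow Hills    | Brown 
River Crossing  | Hall  
Northern Lights | Brown 
The Old House   | Brown 
The Glass Key   | Smith 
Midnight Sun    | Brown 
Stone Bridges   | Baker 


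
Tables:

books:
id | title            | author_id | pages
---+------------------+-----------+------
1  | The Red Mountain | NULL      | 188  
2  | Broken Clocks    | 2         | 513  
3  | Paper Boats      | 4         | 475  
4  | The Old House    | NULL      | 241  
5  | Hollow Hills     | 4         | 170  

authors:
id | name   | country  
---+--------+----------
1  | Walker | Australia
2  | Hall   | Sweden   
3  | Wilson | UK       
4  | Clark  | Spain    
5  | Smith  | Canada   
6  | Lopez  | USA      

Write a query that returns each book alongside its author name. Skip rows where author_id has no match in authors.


INNER JOIN keeps only books rows whose author_id matches an id in authors. Walk through each book:
  - book 1 (The Red Mountain): author_id=NULL, no match -> dropped
  - book 2 (Broken Clocks): author_id=2 -> matches Hall
  - book 3 (Paper Boats): author_id=4 -> matches Clark
  - book 4 (The Old House): author_id=NULL, no match -> dropped
  - book 5 (Hollow Hills): author_id=4 -> matches Clark
So 2 of 5 rows are dropped.

SQL:
SELECT a.title, b.name AS author
FROM books a
INNER JOIN authors b ON a.author_id = b.id

Result:
title         | author
--------------+-------
Broken Clocks | Hall  
Paper Boats   | Clark 
Hollow Hills  | Clark 


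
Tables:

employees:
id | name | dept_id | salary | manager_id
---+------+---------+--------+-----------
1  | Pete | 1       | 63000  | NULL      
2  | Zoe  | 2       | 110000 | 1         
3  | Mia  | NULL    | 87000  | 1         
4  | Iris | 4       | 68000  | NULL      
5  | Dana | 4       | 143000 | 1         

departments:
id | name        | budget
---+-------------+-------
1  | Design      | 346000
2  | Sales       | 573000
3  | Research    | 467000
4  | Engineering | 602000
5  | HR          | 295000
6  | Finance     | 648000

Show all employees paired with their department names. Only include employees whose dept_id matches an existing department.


INNER JOIN keeps only employees rows whose dept_id matches an id in departments. Walk through each employee:
  - employee 1 (Pete): dept_id=1 -> matches Design
  - employee 2 (Zoe): dept_id=2 -> matches Sales
  - employee 3 (Mia): dept_id=NULL, no match -> dropped
  - employee 4 (Iris): dept_id=4 -> matches Engineering
  - employee 5 (Dana): dept_id=4 -> matches Engineering
So 1 of 5 rows is dropped.

SQL:
SELECT a.name, b.name AS department
FROM employees a
INNER JOIN departments b ON a.dept_id = b.id

Result:
name | department 
-----+------------
Pete | Design     
Zoe  | Sales      
Iris | Engineering
Dana | Engineering


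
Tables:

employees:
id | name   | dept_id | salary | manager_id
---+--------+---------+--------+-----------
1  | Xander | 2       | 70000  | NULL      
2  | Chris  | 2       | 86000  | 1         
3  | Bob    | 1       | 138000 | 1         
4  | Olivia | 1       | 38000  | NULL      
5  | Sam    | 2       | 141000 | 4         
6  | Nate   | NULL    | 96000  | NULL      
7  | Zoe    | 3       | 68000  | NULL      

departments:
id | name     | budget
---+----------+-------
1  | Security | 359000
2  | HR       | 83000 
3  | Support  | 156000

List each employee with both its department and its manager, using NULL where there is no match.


Two LEFT JOINs from the same base table employees: one to departments via dept_id, one to employees itself via manager_id. Both are LEFT so every employee is preserved.
Match against departments:
  - employee 1 (Xander): dept_id=2 -> matches HR
  - employee 2 (Chris): dept_id=2 -> matches HR
  - employee 3 (Bob): dept_id=1 -> matches Security
  - employee 4 (Olivia): dept_id=1 -> matches Security
  - employee 5 (Sam): dept_id=2 -> matches HR
  - employee 6 (Nate): dept_id=NULL, no match -> kept with NULL
  - employee 7 (Zoe): dept_id=3 -> matches Support
Match against employees (self):
  - employee 1 (Xander): manager_id=NULL -> NULL
  - employee 2 (Chris): manager_id=1 -> Xander
  - employee 3 (Bob): manager_id=1 -> Xander
  - employee 4 (Olivia): manager_id=NULL -> NULL
  - employee 5 (Sam): manager_id=4 -> Olivia
  - employee 6 (Nate): manager_id=NULL -> NULL
  - employee 7 (Zoe): manager_id=NULL -> NULL

SQL:
SELECT a.name, b.name AS department, c.name AS manager
FROM employees a
LEFT JOIN departments b ON a.dept_id = b.id
LEFT JOIN employees c ON a.manager_id = c.id

Result:
name   | department | manager
-------+------------+--------
Xander | HR         | NULL   
Chris  | HR         | Xander 
Bob    | Security   | Xander 
Olivia | Security   | NULL   
Sam    | HR         | Olivia 
Nate   | NULL       | NULL   
Zoe    | Support    | NULL   


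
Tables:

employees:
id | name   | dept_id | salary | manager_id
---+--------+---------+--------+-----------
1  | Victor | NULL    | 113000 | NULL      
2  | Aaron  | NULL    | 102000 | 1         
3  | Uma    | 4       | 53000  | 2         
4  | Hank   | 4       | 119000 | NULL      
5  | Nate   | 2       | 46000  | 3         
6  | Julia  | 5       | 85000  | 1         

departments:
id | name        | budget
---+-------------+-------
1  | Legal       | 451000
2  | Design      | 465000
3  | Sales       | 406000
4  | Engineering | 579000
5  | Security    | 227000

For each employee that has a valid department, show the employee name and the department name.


INNER JOIN keeps only employees rows whose dept_id matches an id in departments. Walk through each employee:
  - employee 1 (Victor): dept_id=NULL, no match -> dropped
  - employee 2 (Aaron): dept_id=NULL, no match -> dropped
  - employee 3 (Uma): dept_id=4 -> matches Engineering
  - employee 4 (Hank): dept_id=4 -> matches Engineering
  - employee 5 (Nate): dept_id=2 -> matches Design
  - employee 6 (Julia): dept_id=5 -> matches Security
So 2 of 6 rows are dropped.

SQL:
SELECT a.name, b.name AS department
FROM employees a
INNER JOIN departments b ON a.dept_id = b.id

Result:
name  | department 
------+------------
Uma   | Engineering
Hank  | Engineering
Nate  | Design     
Julia | Security   


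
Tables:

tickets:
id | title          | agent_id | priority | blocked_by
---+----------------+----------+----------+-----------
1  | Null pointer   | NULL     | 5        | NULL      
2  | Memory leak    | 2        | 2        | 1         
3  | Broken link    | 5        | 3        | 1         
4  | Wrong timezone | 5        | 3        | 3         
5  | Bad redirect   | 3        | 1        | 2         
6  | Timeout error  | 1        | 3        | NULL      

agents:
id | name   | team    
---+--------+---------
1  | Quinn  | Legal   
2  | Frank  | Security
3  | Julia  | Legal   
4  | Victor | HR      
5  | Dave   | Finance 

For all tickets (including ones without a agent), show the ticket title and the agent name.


LEFT JOIN keeps every row from tickets (the left table); where agent_id has no match in agents, the agent columns become NULL. Walk through each ticket:
  - ticket 1 (Null pointer): agent_id=NULL, no match -> kept with NULL
  - ticket 2 (Memory leak): agent_id=2 -> matches Frank
  - ticket 3 (Broken link): agent_id=5 -> matches Dave
  - ticket 4 (Wrong timezone): agent_id=5 -> matches Dave
  - ticket 5 (Bad redirect): agent_id=3 -> matches Julia
  - ticket 6 (Timeout error): agent_id=1 -> matches Quinn
All 6 rows appear; 1 has NULL agent.

SQL:
SELECT a.title, b.name AS agent
FROM tickets a
LEFT JOIN agents b ON a.agent_id = b.id

Result:
title          | agent
---------------+------
Null pointer   | NULL 
Memory leak    | Frank
Broken link    | Dave 
Wrong timezone | Dave 
Bad redirect   | Julia
Timeout error  | Quinn


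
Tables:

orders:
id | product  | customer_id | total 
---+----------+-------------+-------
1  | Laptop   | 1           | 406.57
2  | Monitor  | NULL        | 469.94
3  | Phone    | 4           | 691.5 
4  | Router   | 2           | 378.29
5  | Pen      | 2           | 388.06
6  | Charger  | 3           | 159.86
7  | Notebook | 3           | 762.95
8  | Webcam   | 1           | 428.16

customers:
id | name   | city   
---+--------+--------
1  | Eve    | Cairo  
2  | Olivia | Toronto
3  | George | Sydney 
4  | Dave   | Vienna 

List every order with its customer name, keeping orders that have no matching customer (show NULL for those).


LEFT JOIN keeps every row from orders (the left table); where customer_id has no match in customers, the customer columns become NULL. Walk through each order:
  - order 1 (Laptop): customer_id=1 -> matches Eve
  - order 2 (Monitor): customer_id=NULL, no match -> kept with NULL
  - order 3 (Phone): customer_id=4 -> matches Dave
  - order 4 (Router): customer_id=2 -> matches Olivia
  - order 5 (Pen): customer_id=2 -> matches Olivia
  - order 6 (Charger): customer_id=3 -> matches George
  - order 7 (Notebook): customer_id=3 -> matches George
  - order 8 (Webcam): customer_id=1 -> matches Eve
All 8 rows appear; 1 has NULL customer.

SQL:
SELECT a.product, b.name AS customer
FROM orders a
LEFT JOIN customers b ON a.customer_id = b.id

Result:
product  | customer
---------+---------
Laptop   | Eve     
Monitor  | NULL    
Phone    | Dave    
Router   | Olivia  
Pen      | Olivia  
Charger  | George  
Notebook | George  
Webcam   | Eve     


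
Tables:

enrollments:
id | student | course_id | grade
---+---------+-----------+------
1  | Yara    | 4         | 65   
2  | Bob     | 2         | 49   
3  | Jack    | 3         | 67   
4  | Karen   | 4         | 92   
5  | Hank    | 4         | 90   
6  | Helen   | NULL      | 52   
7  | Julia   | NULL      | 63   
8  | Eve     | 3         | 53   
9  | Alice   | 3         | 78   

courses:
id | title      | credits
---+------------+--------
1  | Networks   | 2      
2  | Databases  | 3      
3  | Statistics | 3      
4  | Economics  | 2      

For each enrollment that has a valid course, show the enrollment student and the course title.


INNER JOIN keeps only enrollments rows whose course_id matches an id in courses. Walk through each enrollment:
  - enrollment 1 (Yara): course_id=4 -> matches Economics
  - enrollment 2 (Bob): course_id=2 -> matches Databases
  - enrollment 3 (Jack): course_id=3 -> matches Statistics
  - enrollment 4 (Karen): course_id=4 -> matches Economics
  - enrollment 5 (Hank): course_id=4 -> matches Economics
  - enrollment 6 (Helen): course_id=NULL, no match -> dropped
  - enrollment 7 (Julia): course_id=NULL, no match -> dropped
  - enrollment 8 (Eve): course_id=3 -> matches Statistics
  - enrollment 9 (Alice): course_id=3 -> matches Statistics
So 2 of 9 rows are dropped.

SQL:
SELECT a.student, b.title AS course
FROM enrollments a
INNER JOIN courses b ON a.course_id = b.id

Result:
student | course    
--------+-----------
Yara    | Economics 
Bob     | Databases 
Jack    | Statistics
Karen   | Economics 
Hank    | Economics 
Eve     | Statistics
Alice   | Statistics


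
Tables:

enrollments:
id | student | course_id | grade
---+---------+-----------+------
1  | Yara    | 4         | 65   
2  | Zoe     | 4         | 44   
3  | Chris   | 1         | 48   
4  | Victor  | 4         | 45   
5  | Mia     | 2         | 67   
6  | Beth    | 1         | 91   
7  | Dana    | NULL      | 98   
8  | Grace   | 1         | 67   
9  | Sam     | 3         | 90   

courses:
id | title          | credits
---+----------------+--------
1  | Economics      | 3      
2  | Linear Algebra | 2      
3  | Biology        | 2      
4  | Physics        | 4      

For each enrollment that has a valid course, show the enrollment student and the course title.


INNER JOIN keeps only enrollments rows whose course_id matches an id in courses. Walk through each enrollment:
  - enrollment 1 (Yara): course_id=4 -> matches Physics
  - enrollment 2 (Zoe): course_id=4 -> matches Physics
  - enrollment 3 (Chris): course_id=1 -> matches Economics
  - enrollment 4 (Victor): course_id=4 -> matches Physics
  - enrollment 5 (Mia): course_id=2 -> matches Linear Algebra
  - enrollment 6 (Beth): course_id=1 -> matches Economics
  - enrollment 7 (Dana): course_id=NULL, no match -> dropped
  - enrollment 8 (Grace): course_id=1 -> matches Economics
  - enrollment 9 (Sam): course_id=3 -> matches Biology
So 1 of 9 rows is dropped.

SQL:
SELECT a.student, b.title AS course
FROM enrollments a
INNER JOIN courses b ON a.course_id = b.id

Result:
student | course        
--------+---------------
Yara    | Physics       
Zoe     | Physics       
Chris   | Economics     
Victor  | Physics       
Mia     | Linear Algebra
Beth    | Economics     
Grace   | Economics     
Sam     | Biology       


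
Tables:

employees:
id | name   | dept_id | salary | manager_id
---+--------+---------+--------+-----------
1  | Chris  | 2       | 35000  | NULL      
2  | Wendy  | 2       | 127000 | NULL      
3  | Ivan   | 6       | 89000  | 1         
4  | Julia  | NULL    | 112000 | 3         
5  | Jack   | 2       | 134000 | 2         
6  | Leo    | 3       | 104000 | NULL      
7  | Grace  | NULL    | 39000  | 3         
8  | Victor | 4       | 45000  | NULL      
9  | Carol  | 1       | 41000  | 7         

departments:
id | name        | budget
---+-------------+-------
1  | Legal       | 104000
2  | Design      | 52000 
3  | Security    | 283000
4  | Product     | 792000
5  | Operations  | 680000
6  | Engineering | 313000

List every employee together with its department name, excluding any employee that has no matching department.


INNER JOIN keeps only employees rows whose dept_id matches an id in departments. Walk through each employee:
  - employee 1 (Chris): dept_id=2 -> matches Design
  - employee 2 (Wendy): dept_id=2 -> matches Design
  - employee 3 (Ivan): dept_id=6 -> matches Engineering
  - employee 4 (Julia): dept_id=NULL, no match -> dropped
  - employee 5 (Jack): dept_id=2 -> matches Design
  - employee 6 (Leo): dept_id=3 -> matches Security
  - employee 7 (Grace): dept_id=NULL, no match -> dropped
  - employee 8 (Victor): dept_id=4 -> matches Product
  - employee 9 (Carol): dept_id=1 -> matches Legal
So 2 of 9 rows are dropped.

SQL:
SELECT a.name, b.name AS department
FROM employees a
INNER JOIN departments b ON a.dept_id = b.id

Result:
name   | department 
-------+------------
Chris  | Design     
Wendy  | Design     
Ivan   | Engineering
Jack   | Design     
Leo    | Security   
Victor | Product    
Carol  | Legal      


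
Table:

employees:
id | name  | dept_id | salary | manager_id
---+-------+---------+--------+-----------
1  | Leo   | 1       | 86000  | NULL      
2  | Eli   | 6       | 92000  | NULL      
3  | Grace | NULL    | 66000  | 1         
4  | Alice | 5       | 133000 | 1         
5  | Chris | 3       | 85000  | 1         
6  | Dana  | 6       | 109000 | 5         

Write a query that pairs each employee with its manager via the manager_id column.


This is a self-join: employees is joined to a second copy of itself, matching each row's manager_id to another row's id. Use LEFT JOIN so rows with manager_id=NULL are kept.
  - employee 1 (Leo): manager_id=NULL -> NULL
  - employee 2 (Eli): manager_id=NULL -> NULL
  - employee 3 (Grace): manager_id=1 -> Leo
  - employee 4 (Alice): manager_id=1 -> Leo
  - employee 5 (Chris): manager_id=1 -> Leo
  - employee 6 (Dana): manager_id=5 -> Chris

SQL:
SELECT a.name AS item, b.name AS manager
FROM employees a
LEFT JOIN employees b ON a.manager_id = b.id

Result:
item  | manager
------+--------
Leo   | NULL   
Eli   | NULL   
Grace | Leo    
Alice | Leo    
Chris | Leo    
Dana  | Chris  


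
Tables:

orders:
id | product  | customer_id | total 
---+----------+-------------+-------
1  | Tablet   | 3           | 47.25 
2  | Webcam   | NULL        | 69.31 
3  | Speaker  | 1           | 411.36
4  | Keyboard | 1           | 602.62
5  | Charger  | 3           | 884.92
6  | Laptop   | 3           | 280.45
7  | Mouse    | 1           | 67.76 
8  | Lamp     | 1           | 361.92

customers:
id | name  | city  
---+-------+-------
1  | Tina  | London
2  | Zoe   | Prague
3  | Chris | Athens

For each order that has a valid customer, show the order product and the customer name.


INNER JOIN keeps only orders rows whose customer_id matches an id in customers. Walk through each order:
  - order 1 (Tablet): customer_id=3 -> matches Chris
  - order 2 (Webcam): customer_id=NULL, no match -> dropped
  - order 3 (Speaker): customer_id=1 -> matches Tina
  - order 4 (Keyboard): customer_id=1 -> matches Tina
  - order 5 (Charger): customer_id=3 -> matches Chris
  - order 6 (Laptop): customer_id=3 -> matches Chris
  - order 7 (Mouse): customer_id=1 -> matches Tina
  - order 8 (Lamp): customer_id=1 -> matches Tina
So 1 of 8 rows is dropped.

SQL:
SELECT a.product, b.name AS customer
FROM orders a
INNER JOIN customers b ON a.customer_id = b.id

Result:
product  | customer
---------+---------
Tablet   | Chris   
Speaker  | Tina    
Keyboard | Tina    
Charger  | Chris   
Laptop   | Chris   
Mouse    | Tina    
Lamp     | Tina    


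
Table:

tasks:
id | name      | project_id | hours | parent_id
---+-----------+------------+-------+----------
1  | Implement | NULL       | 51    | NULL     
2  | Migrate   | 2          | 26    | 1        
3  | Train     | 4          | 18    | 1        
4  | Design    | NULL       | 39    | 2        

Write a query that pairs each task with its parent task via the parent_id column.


This is a self-join: tasks is joined to a second copy of itself, matching each row's parent_id to another row's id. Use LEFT JOIN so rows with parent_id=NULL are kept.
  - task 1 (Implement): parent_id=NULL -> NULL
  - task 2 (Migrate): parent_id=1 -> Implement
  - task 3 (Train): parent_id=1 -> Implement
  - task 4 (Design): parent_id=2 -> Migrate

SQL:
SELECT a.name AS item, b.name AS parent
FROM tasks a
LEFT JOIN tasks b ON a.parent_id = b.id

Result:
item      | parent   
----------+----------
Implement | NULL     
Migrate   | Implement
Train     | Implement
Design    | Migrate  


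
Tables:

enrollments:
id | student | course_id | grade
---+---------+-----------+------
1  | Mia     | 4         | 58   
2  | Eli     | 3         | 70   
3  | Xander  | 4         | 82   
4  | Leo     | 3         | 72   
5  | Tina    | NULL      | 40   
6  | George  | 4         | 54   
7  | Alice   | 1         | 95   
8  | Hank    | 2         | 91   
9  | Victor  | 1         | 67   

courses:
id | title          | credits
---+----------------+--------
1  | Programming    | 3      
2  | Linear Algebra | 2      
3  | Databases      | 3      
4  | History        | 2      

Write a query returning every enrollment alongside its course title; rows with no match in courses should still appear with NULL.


LEFT JOIN keeps every row from enrollments (the left table); where course_id has no match in courses, the course columns become NULL. Walk through each enrollment:
  - enrollment 1 (Mia): course_id=4 -> matches History
  - enrollment 2 (Eli): course_id=3 -> matches Databases
  - enrollment 3 (Xander): course_id=4 -> matches History
  - enrollment 4 (Leo): course_id=3 -> matches Databases
  - enrollment 5 (Tina): course_id=NULL, no match -> kept with NULL
  - enrollment 6 (George): course_id=4 -> matches History
  - enrollment 7 (Alice): course_id=1 -> matches Programming
  - enrollment 8 (Hank): course_id=2 -> matches Linear Algebra
  - enrollment 9 (Victor): course_id=1 -> matches Programming
All 9 rows appear; 1 has NULL course.

SQL:
SELECT a.student, b.title AS course
FROM enrollments a
LEFT JOIN courses b ON a.course_id = b.id

Result:
student | course        
--------+---------------
Mia     | History       
Eli     | Databases     
Xander  | History       
Leo     | Databases     
Tina    | NULL          
George  | History       
Alice   | Programming   
Hank    | Linear Algebra
Victor  | Programming   


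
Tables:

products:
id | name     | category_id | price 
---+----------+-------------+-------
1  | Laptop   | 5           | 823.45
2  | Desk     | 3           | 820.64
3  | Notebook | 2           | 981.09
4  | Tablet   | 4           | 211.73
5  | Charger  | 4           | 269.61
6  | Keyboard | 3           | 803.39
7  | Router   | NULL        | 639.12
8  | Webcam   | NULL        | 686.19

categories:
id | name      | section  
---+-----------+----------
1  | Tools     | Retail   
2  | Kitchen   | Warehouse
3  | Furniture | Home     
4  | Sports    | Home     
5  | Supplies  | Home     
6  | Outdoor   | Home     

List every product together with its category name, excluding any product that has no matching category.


INNER JOIN keeps only products rows whose category_id matches an id in categories. Walk through each product:
  - product 1 (Laptop): category_id=5 -> matches Supplies
  - product 2 (Desk): category_id=3 -> matches Furniture
  - product 3 (Notebook): category_id=2 -> matches Kitchen
  - product 4 (Tablet): category_id=4 -> matches Sports
  - product 5 (Charger): category_id=4 -> matches Sports
  - product 6 (Keyboard): category_id=3 -> matches Furniture
  - product 7 (Router): category_id=NULL, no match -> dropped
  - product 8 (Webcam): category_id=NULL, no match -> dropped
So 2 of 8 rows are dropped.

SQL:
SELECT a.name, b.name AS category
FROM products a
INNER JOIN categories b ON a.category_id = b.id

Result:
name     | category 
---------+----------
Laptop   | Supplies 
Desk     | Furniture
Notebook | Kitchen  
Tablet   | Sports   
Charger  | Sports   
Keyboard | Furniture


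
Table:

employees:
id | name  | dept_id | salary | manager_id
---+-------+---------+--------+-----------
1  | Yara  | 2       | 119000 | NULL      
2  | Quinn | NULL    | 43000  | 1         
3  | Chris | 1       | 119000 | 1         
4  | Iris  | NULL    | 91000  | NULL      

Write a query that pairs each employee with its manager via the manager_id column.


This is a self-join: employees is joined to a second copy of itself, matching each row's manager_id to another row's id. Use LEFT JOIN so rows with manager_id=NULL are kept.
  - employee 1 (Yara): manager_id=NULL -> NULL
  - employee 2 (Quinn): manager_id=1 -> Yara
  - employee 3 (Chris): manager_id=1 -> Yara
  - employee 4 (Iris): manager_id=NULL -> NULL

SQL:
SELECT a.name AS item, b.name AS manager
FROM employees a
LEFT JOIN employees b ON a.manager_id = b.id

Result:
item  | manager
------+--------
Yara  | NULL   
Quinn | Yara   
Chris | Yara   
Iris  | NULL   


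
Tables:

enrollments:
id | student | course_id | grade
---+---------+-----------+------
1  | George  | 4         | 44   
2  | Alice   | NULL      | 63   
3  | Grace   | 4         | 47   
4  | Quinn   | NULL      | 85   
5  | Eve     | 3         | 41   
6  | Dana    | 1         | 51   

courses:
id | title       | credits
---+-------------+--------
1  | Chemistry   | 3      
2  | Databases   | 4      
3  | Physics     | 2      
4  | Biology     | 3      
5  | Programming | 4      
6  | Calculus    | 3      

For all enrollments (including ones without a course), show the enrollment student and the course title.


LEFT JOIN keeps every row from enrollments (the left table); where course_id has no match in courses, the course columns become NULL. Walk through each enrollment:
  - enrollment 1 (George): course_id=4 -> matches Biology
  - enrollment 2 (Alice): course_id=NULL, no match -> kept with NULL
  - enrollment 3 (Grace): course_id=4 -> matches Biology
  - enrollment 4 (Quinn): course_id=NULL, no match -> kept with NULL
  - enrollment 5 (Eve): course_id=3 -> matches Physics
  - enrollment 6 (Dana): course_id=1 -> matches Chemistry
All 6 rows appear; 2 have NULL course.

SQL:
SELECT a.student, b.title AS course
FROM enrollments a
LEFT JOIN courses b ON a.course_id = b.id

Result:
student | course   
--------+----------
George  | Biology  
Alice   | NULL     
Grace   | Biology  
Quinn   | NULL     
Eve     | Physics  
Dana    | Chemistry


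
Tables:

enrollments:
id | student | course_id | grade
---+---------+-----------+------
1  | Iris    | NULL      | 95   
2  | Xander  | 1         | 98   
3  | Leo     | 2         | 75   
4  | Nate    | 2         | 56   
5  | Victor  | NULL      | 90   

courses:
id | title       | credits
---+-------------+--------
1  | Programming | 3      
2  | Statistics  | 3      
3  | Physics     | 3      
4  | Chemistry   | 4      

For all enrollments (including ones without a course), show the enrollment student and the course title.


LEFT JOIN keeps every row from enrollments (the left table); where course_id has no match in courses, the course columns become NULL. Walk through each enrollment:
  - enrollment 1 (Iris): course_id=NULL, no match -> kept with NULL
  - enrollment 2 (Xander): course_id=1 -> matches Programming
  - enrollment 3 (Leo): course_id=2 -> matches Statistics
  - enrollment 4 (Nate): course_id=2 -> matches Statistics
  - enrollment 5 (Victor): course_id=NULL, no match -> kept with NULL
All 5 rows appear; 2 have NULL course.

SQL:
SELECT a.student, b.title AS course
FROM enrollments a
LEFT JOIN courses b ON a.course_id = b.id

Result:
student | course     
--------+------------
Iris    | NULL       
Xander  | Programming
Leo     | Statistics 
Nate    | Statistics 
Victor  | NULL       


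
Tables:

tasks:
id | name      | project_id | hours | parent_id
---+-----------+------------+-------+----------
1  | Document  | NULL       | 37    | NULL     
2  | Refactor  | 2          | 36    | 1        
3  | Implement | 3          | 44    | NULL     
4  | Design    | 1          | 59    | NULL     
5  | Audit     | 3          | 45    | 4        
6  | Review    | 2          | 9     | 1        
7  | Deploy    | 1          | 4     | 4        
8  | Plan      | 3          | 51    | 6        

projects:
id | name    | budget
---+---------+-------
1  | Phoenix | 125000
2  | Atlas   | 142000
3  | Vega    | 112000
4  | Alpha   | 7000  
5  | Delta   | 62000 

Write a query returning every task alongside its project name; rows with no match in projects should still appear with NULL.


LEFT JOIN keeps every row from tasks (the left table); where project_id has no match in projects, the project columns become NULL. Walk through each task:
  - task 1 (Document): project_id=NULL, no match -> kept with NULL
  - task 2 (Refactor): project_id=2 -> matches Atlas
  - task 3 (Implement): project_id=3 -> matches Vega
  - task 4 (Design): project_id=1 -> matches Phoenix
  - task 5 (Audit): project_id=3 -> matches Vega
  - task 6 (Review): project_id=2 -> matches Atlas
  - task 7 (Deploy): project_id=1 -> matches Phoenix
  - task 8 (Plan): project_id=3 -> matches Vega
All 8 rows appear; 1 has NULL project.

SQL:
SELECT a.name, b.name AS project
FROM tasks a
LEFT JOIN projects b ON a.project_id = b.id

Result:
name      | project
----------+--------
Document  | NULL   
Refactor  | Atlas  
Implement | Vega   
Design    | Phoenix
Audit     | Vega   
Review    | Atlas  
Deploy    | Phoenix
Plan      | Vega   
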